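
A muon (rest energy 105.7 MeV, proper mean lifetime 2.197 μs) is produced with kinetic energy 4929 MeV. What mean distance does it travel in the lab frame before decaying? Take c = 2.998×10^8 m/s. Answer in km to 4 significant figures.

γ = 1 + K/(m₀c²) = 1 + 4929/105.7 = 47.6320
β = √(1 − 1/γ²) = 0.999780
Dilated lifetime: γτ₀ = 47.6320 × 2.197 μs = 104.647 μs
d = βc·γτ₀ = 0.999780 × (2.998×10^8 m/s) × 0.000104647 s = 31.37 km

d ≈ 31.37 km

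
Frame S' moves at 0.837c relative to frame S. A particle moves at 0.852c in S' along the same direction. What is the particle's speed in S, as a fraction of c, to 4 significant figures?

Relativistic velocity addition: u = (u' + v)/(1 + u'v/c²)
= (0.852 + 0.837)/(1 + 0.852×0.837) = 1.689/1.71312 = 0.9859

u ≈ 0.9859c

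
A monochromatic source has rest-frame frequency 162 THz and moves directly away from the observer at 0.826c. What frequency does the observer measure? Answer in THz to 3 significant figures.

Relativistic Doppler: f_obs = f_src √((1−β)/(1+β))
= 162 × √(0.17400/1.8260) = 162 × 0.30869 = 50.0 THz

f_obs ≈ 50.0 THz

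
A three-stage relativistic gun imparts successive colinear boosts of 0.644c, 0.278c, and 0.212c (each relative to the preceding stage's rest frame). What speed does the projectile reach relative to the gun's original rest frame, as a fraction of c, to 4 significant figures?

Compose boost 2: (0.278 + 0.644)/(1 + 0.278×0.644) = 0.9220/1.17903 = 0.781997
Compose boost 3: (0.212 + 0.781997)/(1 + 0.212×0.781997) = 0.993997/1.16578 = 0.8526

u ≈ 0.8526c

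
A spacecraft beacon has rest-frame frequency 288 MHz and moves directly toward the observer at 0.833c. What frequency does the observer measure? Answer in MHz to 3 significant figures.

f_obs ≈ 954 MHz

Relativistic Doppler: f_obs = f_src √((1+β)/(1−β))
= 288 × √(1.8330/0.16700) = 288 × 3.3130 = 954 MHz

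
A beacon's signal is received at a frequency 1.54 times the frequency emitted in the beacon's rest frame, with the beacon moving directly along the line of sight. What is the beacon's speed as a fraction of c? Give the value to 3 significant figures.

β ≈ 0.407

f_obs/f_src = √((1+β)/(1−β)) = 1.54  ⇒  (1+β)/(1−β) = 2.3716
β = |1 − D²|/(1 + D²) = |1 − 2.3716|/(1 + 2.3716) = 0.407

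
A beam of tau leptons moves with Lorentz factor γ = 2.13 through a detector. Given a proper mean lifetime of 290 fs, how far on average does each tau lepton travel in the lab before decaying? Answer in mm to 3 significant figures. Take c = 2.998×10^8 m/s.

d ≈ 0.164 mm

β = √(1 − 1/γ²) = √(1 − 1/2.13²) = 0.88294
Dilated lifetime: Δt = γτ₀ = 2.13 × 290 fs = 617.70 fs
d = vΔt = 0.88294c × 617.70 fs = 2.6471×10^8 m/s × 6.1770×10^-13 s = 0.164 mm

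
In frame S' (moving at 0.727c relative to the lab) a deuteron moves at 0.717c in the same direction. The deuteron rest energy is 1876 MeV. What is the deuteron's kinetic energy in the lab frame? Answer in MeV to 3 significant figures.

u_lab = (0.717 + 0.727)/(1 + 0.717×0.727) = 0.949214
γ = 1/√(1 − 0.949214²) = 3.1783
K = (γ − 1)m₀c² = (3.1783 − 1) × 1876 = 2.1783 × 1876 = 4090 MeV

K ≈ 4090 MeV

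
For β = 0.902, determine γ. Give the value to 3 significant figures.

γ ≈ 2.32

γ = 1/√(1 − β²) = 1/√(1 − 0.902²) = 1/√(0.18640) = 2.32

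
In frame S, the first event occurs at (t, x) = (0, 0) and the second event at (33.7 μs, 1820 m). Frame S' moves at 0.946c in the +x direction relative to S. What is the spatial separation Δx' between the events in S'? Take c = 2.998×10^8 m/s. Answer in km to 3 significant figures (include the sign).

Δx' ≈ -23.9 km

γ = 1/√(1 − 0.946²) = 3.0848
Δx' = γ(Δx − vΔt) = 3.0848 × (1820 m − 0.946×(2.998×10^8 m/s)×33.7×10^-6 s)
= 3.0848 × (-7737.7 m) = -23.9 km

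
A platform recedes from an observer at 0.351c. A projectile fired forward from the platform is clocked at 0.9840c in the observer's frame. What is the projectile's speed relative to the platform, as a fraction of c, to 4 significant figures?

Inverse velocity addition: u' = (u − v)/(1 − uv/c²)
= (0.9840 − 0.351)/(1 − 0.9840×0.351) = 0.6330/0.654616 = 0.9670

u' ≈ 0.9670c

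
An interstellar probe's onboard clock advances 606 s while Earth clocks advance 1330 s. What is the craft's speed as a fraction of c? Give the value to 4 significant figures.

γ = Δt/τ₀ = 1330/606 = 2.19472
β = √(1 − 1/γ²) = √(1 − 1/2.19472²) = 0.8902

β ≈ 0.8902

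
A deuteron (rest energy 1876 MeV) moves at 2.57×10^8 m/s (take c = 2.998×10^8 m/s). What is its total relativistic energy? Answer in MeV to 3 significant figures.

E ≈ 3640 MeV

β = v/c = 2.57×10^8 / 2.998×10^8 = 0.85724
γ = 1/√(1 − 0.85724²) = 1.9420
E = γm₀c² = 1.9420 × 1876 MeV = 3640 MeV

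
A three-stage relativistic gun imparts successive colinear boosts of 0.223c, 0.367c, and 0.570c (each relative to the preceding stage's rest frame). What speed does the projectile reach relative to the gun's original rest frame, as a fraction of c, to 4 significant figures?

u ≈ 0.8509c

Compose boost 2: (0.367 + 0.223)/(1 + 0.367×0.223) = 0.5900/1.08184 = 0.545367
Compose boost 3: (0.570 + 0.545367)/(1 + 0.570×0.545367) = 1.11537/1.31086 = 0.8509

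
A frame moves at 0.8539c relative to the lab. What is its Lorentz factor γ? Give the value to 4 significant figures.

γ = 1/√(1 − β²) = 1/√(1 − 0.8539²) = 1/√(0.270855) = 1.921

γ ≈ 1.921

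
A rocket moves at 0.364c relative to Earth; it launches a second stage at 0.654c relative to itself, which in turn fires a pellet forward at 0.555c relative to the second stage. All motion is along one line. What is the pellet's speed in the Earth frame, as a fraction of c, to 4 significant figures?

u ≈ 0.9457c

Compose boost 2: (0.654 + 0.364)/(1 + 0.654×0.364) = 1.018/1.23806 = 0.822257
Compose boost 3: (0.555 + 0.822257)/(1 + 0.555×0.822257) = 1.37726/1.45635 = 0.9457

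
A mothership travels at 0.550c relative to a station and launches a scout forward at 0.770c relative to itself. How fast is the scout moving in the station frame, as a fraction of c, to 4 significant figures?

Compose boost 2: (0.770 + 0.550)/(1 + 0.770×0.550) = 1.320/1.42350 = 0.9273

u ≈ 0.9273c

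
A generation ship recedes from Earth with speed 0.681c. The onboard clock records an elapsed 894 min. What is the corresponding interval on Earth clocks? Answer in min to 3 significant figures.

γ = 1/√(1 − 0.681²) = 1.3656
Time dilation: Δt = γτ₀ = 1.3656 × 894 min = 1220 min

Δt ≈ 1220 min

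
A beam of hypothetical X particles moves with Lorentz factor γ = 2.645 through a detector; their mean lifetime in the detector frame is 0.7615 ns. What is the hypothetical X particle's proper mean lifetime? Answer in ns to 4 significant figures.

γ = 2.645 (given)
Proper time: τ₀ = Δt/γ = 0.7615/2.645 = 0.2879 ns

τ₀ ≈ 0.2879 ns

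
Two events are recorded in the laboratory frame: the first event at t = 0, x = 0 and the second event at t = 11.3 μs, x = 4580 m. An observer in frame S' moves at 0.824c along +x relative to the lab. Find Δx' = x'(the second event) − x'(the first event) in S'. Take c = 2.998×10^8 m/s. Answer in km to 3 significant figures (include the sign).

Δx' ≈ 3.16 km

γ = 1/√(1 − 0.824²) = 1.7649
Δx' = γ(Δx − vΔt) = 1.7649 × (4580 m − 0.824×(2.998×10^8 m/s)×11.3×10^-6 s)
= 1.7649 × (1788.5 m) = 3.16 km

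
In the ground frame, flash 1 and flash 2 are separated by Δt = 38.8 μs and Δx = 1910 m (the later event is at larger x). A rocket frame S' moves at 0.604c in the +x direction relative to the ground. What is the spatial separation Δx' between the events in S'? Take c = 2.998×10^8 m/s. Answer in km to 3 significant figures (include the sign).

Δx' ≈ -6.42 km

γ = 1/√(1 − 0.604²) = 1.2547
Δx' = γ(Δx − vΔt) = 1.2547 × (1910 m − 0.604×(2.998×10^8 m/s)×38.8×10^-6 s)
= 1.2547 × (-5115.9 m) = -6.42 km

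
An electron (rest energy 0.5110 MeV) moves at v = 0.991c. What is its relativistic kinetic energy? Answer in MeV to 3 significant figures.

K ≈ 3.31 MeV

γ = 1/√(1 − 0.991²) = 7.4704
K = (γ − 1)m₀c² = (7.4704 − 1) × 0.5110 MeV = 6.4704 × 0.5110 MeV = 3.31 MeV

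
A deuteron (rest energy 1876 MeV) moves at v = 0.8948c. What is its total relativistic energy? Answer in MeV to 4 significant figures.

γ = 1/√(1 − 0.8948²) = 2.23981
E = γm₀c² = 2.23981 × 1876 MeV = 4202 MeV

E ≈ 4202 MeV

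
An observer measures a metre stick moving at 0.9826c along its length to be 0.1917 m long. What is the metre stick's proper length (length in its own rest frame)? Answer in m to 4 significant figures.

γ = 1/√(1 − 0.9826²) = 5.38403
L₀ = γL = 5.38403 × 0.1917 = 1.032 m

L₀ ≈ 1.032 m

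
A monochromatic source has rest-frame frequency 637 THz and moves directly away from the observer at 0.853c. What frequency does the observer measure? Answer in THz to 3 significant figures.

Relativistic Doppler: f_obs = f_src √((1−β)/(1+β))
= 637 × √(0.14700/1.8530) = 637 × 0.28166 = 179 THz

f_obs ≈ 179 THz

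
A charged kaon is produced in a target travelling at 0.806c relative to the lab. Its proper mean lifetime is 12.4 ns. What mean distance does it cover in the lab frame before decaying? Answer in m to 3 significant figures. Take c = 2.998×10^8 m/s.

d ≈ 5.06 m

γ = 1/√(1 − 0.806²) = 1.6894
Dilated lifetime: Δt = γτ₀ = 1.6894 × 12.4 ns = 20.949 ns
d = vΔt = 0.806c × 20.949 ns = 2.4164×10^8 m/s × 2.0949×10^-8 s = 5.06 m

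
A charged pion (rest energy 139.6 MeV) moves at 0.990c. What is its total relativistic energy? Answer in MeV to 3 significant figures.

E ≈ 990 MeV

γ = 1/√(1 − 0.990²) = 7.0888
E = γm₀c² = 7.0888 × 139.6 MeV = 990 MeV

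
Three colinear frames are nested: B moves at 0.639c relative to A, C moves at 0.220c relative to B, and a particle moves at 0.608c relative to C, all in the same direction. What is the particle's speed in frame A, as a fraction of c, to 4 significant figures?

u ≈ 0.9336c

Compose boost 2: (0.220 + 0.639)/(1 + 0.220×0.639) = 0.8590/1.14058 = 0.753126
Compose boost 3: (0.608 + 0.753126)/(1 + 0.608×0.753126) = 1.36113/1.45790 = 0.9336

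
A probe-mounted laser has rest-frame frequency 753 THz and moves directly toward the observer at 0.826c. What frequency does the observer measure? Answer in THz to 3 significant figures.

Relativistic Doppler: f_obs = f_src √((1+β)/(1−β))
= 753 × √(1.8260/0.17400) = 753 × 3.2395 = 2440 THz

f_obs ≈ 2440 THz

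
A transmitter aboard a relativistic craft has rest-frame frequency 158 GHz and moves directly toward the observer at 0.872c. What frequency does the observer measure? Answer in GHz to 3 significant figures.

Relativistic Doppler: f_obs = f_src √((1+β)/(1−β))
= 158 × √(1.8720/0.12800) = 158 × 3.8243 = 604 GHz

f_obs ≈ 604 GHz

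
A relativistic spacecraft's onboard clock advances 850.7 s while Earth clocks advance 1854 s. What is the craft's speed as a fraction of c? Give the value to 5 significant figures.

γ = Δt/τ₀ = 1854/850.7 = 2.179382
β = √(1 − 1/γ²) = √(1 − 1/2.179382²) = 0.88852

β ≈ 0.88852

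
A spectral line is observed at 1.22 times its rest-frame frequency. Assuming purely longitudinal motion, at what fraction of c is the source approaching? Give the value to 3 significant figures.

f_obs/f_src = √((1+β)/(1−β)) = 1.22  ⇒  (1+β)/(1−β) = 1.4884
β = |1 − D²|/(1 + D²) = |1 − 1.4884|/(1 + 1.4884) = 0.196

β ≈ 0.196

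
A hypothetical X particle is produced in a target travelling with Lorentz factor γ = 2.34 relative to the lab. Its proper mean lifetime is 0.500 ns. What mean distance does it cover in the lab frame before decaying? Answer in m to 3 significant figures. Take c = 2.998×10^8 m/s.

d ≈ 0.317 m

β = √(1 − 1/γ²) = √(1 − 1/2.34²) = 0.90409
Dilated lifetime: Δt = γτ₀ = 2.34 × 0.500 ns = 1.1700 ns
d = vΔt = 0.90409c × 1.1700 ns = 2.7105×10^8 m/s × 1.1700×10^-9 s = 0.317 m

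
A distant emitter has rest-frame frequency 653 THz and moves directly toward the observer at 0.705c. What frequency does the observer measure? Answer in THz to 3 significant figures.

Relativistic Doppler: f_obs = f_src √((1+β)/(1−β))
= 653 × √(1.7050/0.29500) = 653 × 2.4041 = 1570 THz

f_obs ≈ 1570 THz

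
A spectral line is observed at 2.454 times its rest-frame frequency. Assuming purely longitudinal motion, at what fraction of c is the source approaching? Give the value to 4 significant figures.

f_obs/f_src = √((1+β)/(1−β)) = 2.454  ⇒  (1+β)/(1−β) = 6.02212
β = |1 − D²|/(1 + D²) = |1 − 6.02212|/(1 + 6.02212) = 0.7152

β ≈ 0.7152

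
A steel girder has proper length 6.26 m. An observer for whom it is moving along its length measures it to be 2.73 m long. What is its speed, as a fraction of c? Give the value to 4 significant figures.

γ = L₀/L = 6.26/2.73 = 2.29304
β = √(1 − 1/γ²) = 0.8999

β ≈ 0.8999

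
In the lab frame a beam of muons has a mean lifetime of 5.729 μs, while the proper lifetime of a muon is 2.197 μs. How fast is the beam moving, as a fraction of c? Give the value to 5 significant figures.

γ = Δt/τ₀ = 5.729/2.197 = 2.607647
β = √(1 − 1/γ²) = √(1 − 1/2.607647²) = 0.92355

β ≈ 0.92355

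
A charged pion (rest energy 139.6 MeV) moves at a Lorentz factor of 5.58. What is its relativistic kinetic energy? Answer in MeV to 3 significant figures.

γ = 5.58 (given)
K = (γ − 1)m₀c² = (5.58 − 1) × 139.6 MeV = 4.5800 × 139.6 MeV = 639 MeV

K ≈ 639 MeV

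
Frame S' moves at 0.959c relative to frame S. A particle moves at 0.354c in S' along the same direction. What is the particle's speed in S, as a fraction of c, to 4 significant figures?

u ≈ 0.9802c

Relativistic velocity addition: u = (u' + v)/(1 + u'v/c²)
= (0.354 + 0.959)/(1 + 0.354×0.959) = 1.313/1.33949 = 0.9802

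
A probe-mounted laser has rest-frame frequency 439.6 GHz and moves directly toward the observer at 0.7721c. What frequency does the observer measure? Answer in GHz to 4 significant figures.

Relativistic Doppler: f_obs = f_src √((1+β)/(1−β))
= 439.6 × √(1.77210/0.227900) = 439.6 × 2.78851 = 1226 GHz

f_obs ≈ 1226 GHz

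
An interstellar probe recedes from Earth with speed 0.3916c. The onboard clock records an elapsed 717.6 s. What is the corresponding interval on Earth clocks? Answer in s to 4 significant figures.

γ = 1/√(1 − 0.3916²) = 1.08680
Time dilation: Δt = γτ₀ = 1.08680 × 717.6 s = 779.9 s

Δt ≈ 779.9 s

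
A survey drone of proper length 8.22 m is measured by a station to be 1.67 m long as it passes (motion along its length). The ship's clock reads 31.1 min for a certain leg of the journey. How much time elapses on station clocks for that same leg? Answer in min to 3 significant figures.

Δt ≈ 153 min

Length contraction ⇒ γ = L₀/L = 8.22/1.67 = 4.9222
Time dilation: Δt = γτ₀ = 4.9222 × 31.1 min = 153 min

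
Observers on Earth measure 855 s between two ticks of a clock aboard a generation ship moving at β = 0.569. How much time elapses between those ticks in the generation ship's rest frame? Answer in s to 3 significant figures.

γ = 1/√(1 − 0.569²) = 1.2160
Proper time: τ₀ = Δt/γ = 855/1.2160 = 703 s

τ₀ ≈ 703 s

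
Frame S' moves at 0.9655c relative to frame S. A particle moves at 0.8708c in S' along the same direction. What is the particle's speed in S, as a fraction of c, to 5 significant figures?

Relativistic velocity addition: u = (u' + v)/(1 + u'v/c²)
= (0.8708 + 0.9655)/(1 + 0.8708×0.9655) = 1.8363/1.840757 = 0.99758

u ≈ 0.99758c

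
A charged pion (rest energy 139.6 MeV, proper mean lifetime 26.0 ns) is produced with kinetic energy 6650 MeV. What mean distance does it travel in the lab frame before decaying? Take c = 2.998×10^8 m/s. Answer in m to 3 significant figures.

γ = 1 + K/(m₀c²) = 1 + 6650/139.6 = 48.636
β = √(1 − 1/γ²) = 0.99979
Dilated lifetime: γτ₀ = 48.636 × 26.0 ns = 1264.5 ns
d = βc·γτ₀ = 0.99979 × (2.998×10^8 m/s) × 1.2645×10^-6 s = 379 m

d ≈ 379 m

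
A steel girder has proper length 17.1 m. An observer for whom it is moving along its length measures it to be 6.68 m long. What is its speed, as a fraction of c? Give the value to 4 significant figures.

β ≈ 0.9205

γ = L₀/L = 17.1/6.68 = 2.55988
β = √(1 − 1/γ²) = 0.9205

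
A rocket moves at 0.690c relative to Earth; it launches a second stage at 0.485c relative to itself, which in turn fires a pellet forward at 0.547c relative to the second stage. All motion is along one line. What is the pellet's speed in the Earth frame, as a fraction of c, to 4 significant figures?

Compose boost 2: (0.485 + 0.690)/(1 + 0.485×0.690) = 1.175/1.33465 = 0.880381
Compose boost 3: (0.547 + 0.880381)/(1 + 0.547×0.880381) = 1.42738/1.48157 = 0.9634

u ≈ 0.9634c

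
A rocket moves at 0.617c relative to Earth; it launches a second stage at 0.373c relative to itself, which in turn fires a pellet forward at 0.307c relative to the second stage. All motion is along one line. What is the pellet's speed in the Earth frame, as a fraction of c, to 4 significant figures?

Compose boost 2: (0.373 + 0.617)/(1 + 0.373×0.617) = 0.9900/1.23014 = 0.804786
Compose boost 3: (0.307 + 0.804786)/(1 + 0.307×0.804786) = 1.11179/1.24707 = 0.8915

u ≈ 0.8915c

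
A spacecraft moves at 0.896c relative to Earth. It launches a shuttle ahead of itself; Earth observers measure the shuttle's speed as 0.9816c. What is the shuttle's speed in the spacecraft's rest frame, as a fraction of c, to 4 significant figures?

Inverse velocity addition: u' = (u − v)/(1 − uv/c²)
= (0.9816 − 0.896)/(1 − 0.9816×0.896) = 0.08560/0.120486 = 0.7105

u' ≈ 0.7105c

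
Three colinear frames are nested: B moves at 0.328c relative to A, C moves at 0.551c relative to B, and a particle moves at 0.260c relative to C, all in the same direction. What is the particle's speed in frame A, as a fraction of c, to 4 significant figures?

Compose boost 2: (0.551 + 0.328)/(1 + 0.551×0.328) = 0.8790/1.18073 = 0.744456
Compose boost 3: (0.260 + 0.744456)/(1 + 0.260×0.744456) = 1.00446/1.19356 = 0.8416

u ≈ 0.8416c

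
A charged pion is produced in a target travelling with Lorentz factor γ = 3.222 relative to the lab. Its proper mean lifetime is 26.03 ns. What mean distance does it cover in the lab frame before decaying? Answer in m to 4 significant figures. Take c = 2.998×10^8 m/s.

β = √(1 − 1/γ²) = √(1 − 1/3.222²) = 0.950617
Dilated lifetime: Δt = γτ₀ = 3.222 × 26.03 ns = 83.8687 ns
d = vΔt = 0.950617c × 83.8687 ns = 2.84995×10^8 m/s × 8.38687×10^-8 s = 23.90 m

d ≈ 23.90 m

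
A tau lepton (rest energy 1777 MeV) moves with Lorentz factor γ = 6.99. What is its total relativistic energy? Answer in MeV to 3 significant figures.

E ≈ 12400 MeV

γ = 6.99 (given)
E = γm₀c² = 6.99 × 1777 MeV = 12400 MeV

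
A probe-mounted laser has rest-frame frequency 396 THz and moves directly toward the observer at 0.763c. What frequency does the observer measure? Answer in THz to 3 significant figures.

Relativistic Doppler: f_obs = f_src √((1+β)/(1−β))
= 396 × √(1.7630/0.23700) = 396 × 2.7274 = 1080 THz

f_obs ≈ 1080 THz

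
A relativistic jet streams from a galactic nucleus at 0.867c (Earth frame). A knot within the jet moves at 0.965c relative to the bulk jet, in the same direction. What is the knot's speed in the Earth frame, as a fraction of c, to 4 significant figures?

Relativistic velocity addition: u = (u' + v)/(1 + u'v/c²)
= (0.965 + 0.867)/(1 + 0.965×0.867) = 1.832/1.83665 = 0.9975

u ≈ 0.9975c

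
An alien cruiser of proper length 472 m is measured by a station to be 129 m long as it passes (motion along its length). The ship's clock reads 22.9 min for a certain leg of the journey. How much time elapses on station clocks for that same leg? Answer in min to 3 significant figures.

Length contraction ⇒ γ = L₀/L = 472/129 = 3.6589
Time dilation: Δt = γτ₀ = 3.6589 × 22.9 min = 83.8 min

Δt ≈ 83.8 min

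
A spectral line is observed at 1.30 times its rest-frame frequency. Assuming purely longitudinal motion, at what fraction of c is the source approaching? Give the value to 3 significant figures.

β ≈ 0.257

f_obs/f_src = √((1+β)/(1−β)) = 1.30  ⇒  (1+β)/(1−β) = 1.6900
β = |1 − D²|/(1 + D²) = |1 − 1.6900|/(1 + 1.6900) = 0.257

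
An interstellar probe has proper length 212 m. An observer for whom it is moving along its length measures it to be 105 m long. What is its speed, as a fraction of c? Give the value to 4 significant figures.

β ≈ 0.8687

γ = L₀/L = 212/105 = 2.01905
β = √(1 − 1/γ²) = 0.8687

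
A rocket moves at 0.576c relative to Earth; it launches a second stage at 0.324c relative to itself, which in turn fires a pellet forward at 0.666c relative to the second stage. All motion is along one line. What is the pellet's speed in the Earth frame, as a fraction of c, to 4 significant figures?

u ≈ 0.9464c

Compose boost 2: (0.324 + 0.576)/(1 + 0.324×0.576) = 0.9000/1.18662 = 0.758454
Compose boost 3: (0.666 + 0.758454)/(1 + 0.666×0.758454) = 1.42445/1.50513 = 0.9464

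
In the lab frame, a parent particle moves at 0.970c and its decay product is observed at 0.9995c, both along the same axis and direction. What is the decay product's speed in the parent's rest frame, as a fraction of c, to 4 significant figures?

Inverse velocity addition: u' = (u − v)/(1 − uv/c²)
= (0.9995 − 0.970)/(1 − 0.9995×0.970) = 0.02950/0.0304850 = 0.9677

u' ≈ 0.9677c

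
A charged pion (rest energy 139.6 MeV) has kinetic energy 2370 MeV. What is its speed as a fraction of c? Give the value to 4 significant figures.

β ≈ 0.9985

γ = 1 + K/(m₀c²) = 1 + 2370/139.6 = 17.9771
β = √(1 − 1/γ²) = 0.9985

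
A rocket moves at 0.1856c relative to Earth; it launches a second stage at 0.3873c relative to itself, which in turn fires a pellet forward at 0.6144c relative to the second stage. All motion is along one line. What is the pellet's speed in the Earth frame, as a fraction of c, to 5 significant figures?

u ≈ 0.86487c

Compose boost 2: (0.3873 + 0.1856)/(1 + 0.3873×0.1856) = 0.57290/1.071883 = 0.5344800
Compose boost 3: (0.6144 + 0.5344800)/(1 + 0.6144×0.5344800) = 1.148880/1.328385 = 0.86487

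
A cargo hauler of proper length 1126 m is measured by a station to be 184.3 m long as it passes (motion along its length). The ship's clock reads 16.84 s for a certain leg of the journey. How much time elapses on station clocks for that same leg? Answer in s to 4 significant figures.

Length contraction ⇒ γ = L₀/L = 1126/184.3 = 6.10960
Time dilation: Δt = γτ₀ = 6.10960 × 16.84 s = 102.9 s

Δt ≈ 102.9 s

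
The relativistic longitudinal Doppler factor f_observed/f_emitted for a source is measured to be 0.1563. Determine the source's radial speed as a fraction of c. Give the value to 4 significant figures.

f_obs/f_src = √((1−β)/(1+β)) = 0.1563  ⇒  (1−β)/(1+β) = 0.0244297
β = |1 − D²|/(1 + D²) = |1 − 0.0244297|/(1 + 0.0244297) = 0.9523

β ≈ 0.9523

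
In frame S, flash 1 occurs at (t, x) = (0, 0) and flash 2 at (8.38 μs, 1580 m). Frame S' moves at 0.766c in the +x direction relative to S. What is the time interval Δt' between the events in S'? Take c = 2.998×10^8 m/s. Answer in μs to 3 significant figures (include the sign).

γ = 1/√(1 − 0.766²) = 1.5556
Δt' = γ(Δt − vΔx/c²) = 1.5556 × (8.38 μs − 0.766×1580 m / (2.998×10^8 m/s))
= 1.5556 × (4.3430 μs) = 6.76 μs

Δt' ≈ 6.76 μs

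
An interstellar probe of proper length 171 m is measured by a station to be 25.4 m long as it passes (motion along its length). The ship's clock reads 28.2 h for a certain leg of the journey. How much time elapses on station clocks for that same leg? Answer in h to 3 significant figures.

Δt ≈ 190 h

Length contraction ⇒ γ = L₀/L = 171/25.4 = 6.7323
Time dilation: Δt = γτ₀ = 6.7323 × 28.2 h = 190 h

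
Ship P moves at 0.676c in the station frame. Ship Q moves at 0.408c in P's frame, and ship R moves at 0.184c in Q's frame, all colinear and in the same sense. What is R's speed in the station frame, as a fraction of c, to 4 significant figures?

Compose boost 2: (0.408 + 0.676)/(1 + 0.408×0.676) = 1.084/1.27581 = 0.849658
Compose boost 3: (0.184 + 0.849658)/(1 + 0.184×0.849658) = 1.03366/1.15634 = 0.8939

u ≈ 0.8939c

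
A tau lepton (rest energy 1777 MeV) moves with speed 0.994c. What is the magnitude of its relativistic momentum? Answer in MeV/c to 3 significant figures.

γ = 1/√(1 − 0.994²) = 9.1424
p = γβm₀c = 9.1424 × 0.994 × 1777 MeV/c = 16100 MeV/c

p ≈ 16100 MeV/c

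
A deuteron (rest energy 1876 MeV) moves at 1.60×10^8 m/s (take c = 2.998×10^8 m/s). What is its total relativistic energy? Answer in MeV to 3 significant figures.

E ≈ 2220 MeV

β = v/c = 1.60×10^8 / 2.998×10^8 = 0.53369
γ = 1/√(1 − 0.53369²) = 1.1825
E = γm₀c² = 1.1825 × 1876 MeV = 2220 MeV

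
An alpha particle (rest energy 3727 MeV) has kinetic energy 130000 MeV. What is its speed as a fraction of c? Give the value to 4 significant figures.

γ = 1 + K/(m₀c²) = 1 + 130000/3727 = 35.8806
β = √(1 − 1/γ²) = 0.9996

β ≈ 0.9996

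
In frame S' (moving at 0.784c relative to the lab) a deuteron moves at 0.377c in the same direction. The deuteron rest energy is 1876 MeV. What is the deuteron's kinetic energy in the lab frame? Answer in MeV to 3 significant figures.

K ≈ 2350 MeV

u_lab = (0.377 + 0.784)/(1 + 0.377×0.784) = 0.896132
γ = 1/√(1 − 0.896132²) = 2.2533
K = (γ − 1)m₀c² = (2.2533 − 1) × 1876 = 1.2533 × 1876 = 2350 MeV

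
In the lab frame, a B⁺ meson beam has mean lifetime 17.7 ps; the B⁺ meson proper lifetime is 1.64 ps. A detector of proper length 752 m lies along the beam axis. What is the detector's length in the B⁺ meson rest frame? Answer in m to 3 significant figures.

L ≈ 69.7 m

Time dilation ⇒ γ = Δt/τ₀ = 17.7/1.64 = 10.793
Length contraction: L = L₀/γ = 752/10.793 = 69.7 m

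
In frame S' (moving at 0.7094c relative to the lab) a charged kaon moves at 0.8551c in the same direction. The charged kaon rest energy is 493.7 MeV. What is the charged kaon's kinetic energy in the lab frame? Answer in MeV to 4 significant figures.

K ≈ 1677 MeV

u_lab = (0.8551 + 0.7094)/(1 + 0.8551×0.7094) = 0.9737908
γ = 1/√(1 − 0.9737908²) = 4.39666
K = (γ − 1)m₀c² = (4.39666 − 1) × 493.7 = 3.39666 × 493.7 = 1677 MeV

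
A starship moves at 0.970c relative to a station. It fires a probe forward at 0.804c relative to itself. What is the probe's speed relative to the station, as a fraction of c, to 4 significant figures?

u ≈ 0.9967c

Relativistic velocity addition: u = (u' + v)/(1 + u'v/c²)
= (0.804 + 0.970)/(1 + 0.804×0.970) = 1.774/1.77988 = 0.9967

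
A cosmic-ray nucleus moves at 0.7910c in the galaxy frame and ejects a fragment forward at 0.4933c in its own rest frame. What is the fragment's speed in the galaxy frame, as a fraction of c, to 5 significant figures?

Compose boost 2: (0.4933 + 0.7910)/(1 + 0.4933×0.7910) = 1.2843/1.390200 = 0.92382

u ≈ 0.92382c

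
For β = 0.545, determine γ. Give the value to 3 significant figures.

γ ≈ 1.19

γ = 1/√(1 − β²) = 1/√(1 − 0.545²) = 1/√(0.70297) = 1.19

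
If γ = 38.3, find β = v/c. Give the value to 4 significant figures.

β ≈ 0.9997

β = √(1 − 1/γ²) = √(1 − 1/38.3²) = √(0.999318) = 0.9997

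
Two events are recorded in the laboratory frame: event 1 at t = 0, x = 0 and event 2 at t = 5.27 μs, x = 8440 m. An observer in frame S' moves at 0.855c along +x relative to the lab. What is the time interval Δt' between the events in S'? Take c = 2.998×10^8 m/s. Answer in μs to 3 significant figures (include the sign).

γ = 1/√(1 − 0.855²) = 1.9282
Δt' = γ(Δt − vΔx/c²) = 1.9282 × (5.27 μs − 0.855×8440 m / (2.998×10^8 m/s))
= 1.9282 × (-18.800 μs) = -36.2 μs

Δt' ≈ -36.2 μs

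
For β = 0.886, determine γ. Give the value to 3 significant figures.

γ ≈ 2.16

γ = 1/√(1 − β²) = 1/√(1 − 0.886²) = 1/√(0.21500) = 2.16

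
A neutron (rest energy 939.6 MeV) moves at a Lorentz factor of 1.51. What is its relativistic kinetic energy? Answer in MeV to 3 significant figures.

K ≈ 479 MeV

γ = 1.51 (given)
K = (γ − 1)m₀c² = (1.51 − 1) × 939.6 MeV = 0.51000 × 939.6 MeV = 479 MeV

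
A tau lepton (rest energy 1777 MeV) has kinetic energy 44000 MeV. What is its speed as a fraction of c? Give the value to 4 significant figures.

γ = 1 + K/(m₀c²) = 1 + 44000/1777 = 25.7608
β = √(1 − 1/γ²) = 0.9992

β ≈ 0.9992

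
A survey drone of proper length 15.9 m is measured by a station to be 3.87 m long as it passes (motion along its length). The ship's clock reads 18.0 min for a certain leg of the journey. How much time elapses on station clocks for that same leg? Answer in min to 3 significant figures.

Δt ≈ 74.0 min

Length contraction ⇒ γ = L₀/L = 15.9/3.87 = 4.1085
Time dilation: Δt = γτ₀ = 4.1085 × 18.0 min = 74.0 min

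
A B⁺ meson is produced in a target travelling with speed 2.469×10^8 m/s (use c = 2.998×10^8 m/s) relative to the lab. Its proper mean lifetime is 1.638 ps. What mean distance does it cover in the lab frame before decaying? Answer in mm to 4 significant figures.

d ≈ 0.7130 mm

β = v/c = 2.469×10^8 / 2.998×10^8 = 0.823549
γ = 1/√(1 − 0.823549²) = 1.76291
Dilated lifetime: Δt = γτ₀ = 1.76291 × 1.638 ps = 2.88764 ps
d = vΔt = 0.823549c × 2.88764 ps = 2.46900×10^8 m/s × 2.88764×10^-12 s = 0.7130 mm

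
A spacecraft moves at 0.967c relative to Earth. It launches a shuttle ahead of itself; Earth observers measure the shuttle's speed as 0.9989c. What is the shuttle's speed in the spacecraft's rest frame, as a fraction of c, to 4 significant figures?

u' ≈ 0.9365c

Inverse velocity addition: u' = (u − v)/(1 − uv/c²)
= (0.9989 − 0.967)/(1 − 0.9989×0.967) = 0.03190/0.0340637 = 0.9365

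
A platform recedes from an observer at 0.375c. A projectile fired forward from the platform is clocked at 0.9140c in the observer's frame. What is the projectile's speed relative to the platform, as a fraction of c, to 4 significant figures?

Inverse velocity addition: u' = (u − v)/(1 − uv/c²)
= (0.9140 − 0.375)/(1 − 0.9140×0.375) = 0.5390/0.657250 = 0.8201

u' ≈ 0.8201c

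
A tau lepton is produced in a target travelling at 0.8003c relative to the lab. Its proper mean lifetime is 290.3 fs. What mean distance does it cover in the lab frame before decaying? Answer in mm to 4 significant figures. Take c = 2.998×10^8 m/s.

γ = 1/√(1 − 0.8003²) = 1.66778
Dilated lifetime: Δt = γτ₀ = 1.66778 × 290.3 fs = 484.156 fs
d = vΔt = 0.8003c × 484.156 fs = 2.39930×10^8 m/s × 4.84156×10^-13 s = 0.1162 mm

d ≈ 0.1162 mm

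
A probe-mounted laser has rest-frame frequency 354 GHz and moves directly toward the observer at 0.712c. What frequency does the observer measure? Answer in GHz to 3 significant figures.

Relativistic Doppler: f_obs = f_src √((1+β)/(1−β))
= 354 × √(1.7120/0.28800) = 354 × 2.4381 = 863 GHz

f_obs ≈ 863 GHz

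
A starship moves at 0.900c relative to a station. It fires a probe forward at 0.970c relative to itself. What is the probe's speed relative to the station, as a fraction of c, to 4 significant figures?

Relativistic velocity addition: u = (u' + v)/(1 + u'v/c²)
= (0.970 + 0.900)/(1 + 0.970×0.900) = 1.870/1.87300 = 0.9984

u ≈ 0.9984c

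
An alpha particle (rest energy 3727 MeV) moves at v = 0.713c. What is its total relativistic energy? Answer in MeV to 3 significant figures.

E ≈ 5320 MeV

γ = 1/√(1 − 0.713²) = 1.4262
E = γm₀c² = 1.4262 × 3727 MeV = 5320 MeV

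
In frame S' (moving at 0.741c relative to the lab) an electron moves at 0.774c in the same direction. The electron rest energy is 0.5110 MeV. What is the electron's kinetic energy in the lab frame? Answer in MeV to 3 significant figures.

K ≈ 1.38 MeV

u_lab = (0.774 + 0.741)/(1 + 0.774×0.741) = 0.962801
γ = 1/√(1 − 0.962801²) = 3.7008
K = (γ − 1)m₀c² = (3.7008 − 1) × 0.5110 = 2.7008 × 0.5110 = 1.38 MeV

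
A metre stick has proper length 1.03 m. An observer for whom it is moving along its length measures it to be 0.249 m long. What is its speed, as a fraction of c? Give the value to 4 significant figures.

β ≈ 0.9703

γ = L₀/L = 1.03/0.249 = 4.13655
β = √(1 − 1/γ²) = 0.9703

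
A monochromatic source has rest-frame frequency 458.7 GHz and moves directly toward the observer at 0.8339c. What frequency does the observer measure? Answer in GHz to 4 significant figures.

f_obs ≈ 1524 GHz

Relativistic Doppler: f_obs = f_src √((1+β)/(1−β))
= 458.7 × √(1.83390/0.166100) = 458.7 × 3.32279 = 1524 GHz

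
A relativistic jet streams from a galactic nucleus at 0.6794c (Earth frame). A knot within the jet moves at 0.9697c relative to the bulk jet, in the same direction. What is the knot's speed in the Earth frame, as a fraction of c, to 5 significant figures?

Relativistic velocity addition: u = (u' + v)/(1 + u'v/c²)
= (0.9697 + 0.6794)/(1 + 0.9697×0.6794) = 1.6491/1.658814 = 0.99414

u ≈ 0.99414c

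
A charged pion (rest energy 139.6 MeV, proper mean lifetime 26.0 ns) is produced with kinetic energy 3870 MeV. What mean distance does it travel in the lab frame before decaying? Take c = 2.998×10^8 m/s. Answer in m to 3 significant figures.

γ = 1 + K/(m₀c²) = 1 + 3870/139.6 = 28.722
β = √(1 − 1/γ²) = 0.99939
Dilated lifetime: γτ₀ = 28.722 × 26.0 ns = 746.77 ns
d = βc·γτ₀ = 0.99939 × (2.998×10^8 m/s) × 7.4677×10^-7 s = 224 m

d ≈ 224 m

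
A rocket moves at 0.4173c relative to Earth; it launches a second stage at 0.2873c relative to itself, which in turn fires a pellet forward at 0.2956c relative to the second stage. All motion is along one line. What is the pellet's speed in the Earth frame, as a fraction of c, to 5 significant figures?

Compose boost 2: (0.2873 + 0.4173)/(1 + 0.2873×0.4173) = 0.70460/1.119890 = 0.6291688
Compose boost 3: (0.2956 + 0.6291688)/(1 + 0.2956×0.6291688) = 0.9247688/1.185982 = 0.77975

u ≈ 0.77975c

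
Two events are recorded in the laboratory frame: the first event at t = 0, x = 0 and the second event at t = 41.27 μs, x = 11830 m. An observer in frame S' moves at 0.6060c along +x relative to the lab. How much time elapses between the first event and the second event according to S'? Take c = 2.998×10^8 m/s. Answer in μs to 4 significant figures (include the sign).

Δt' ≈ 21.82 μs

γ = 1/√(1 − 0.6060²) = 1.25713
Δt' = γ(Δt − vΔx/c²) = 1.25713 × (41.27 μs − 0.6060×11830 m / (2.998×10^8 m/s))
= 1.25713 × (17.3575 μs) = 21.82 μs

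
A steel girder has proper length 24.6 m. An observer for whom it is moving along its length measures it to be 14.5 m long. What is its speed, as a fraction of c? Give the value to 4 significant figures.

β ≈ 0.8078

γ = L₀/L = 24.6/14.5 = 1.69655
β = √(1 − 1/γ²) = 0.8078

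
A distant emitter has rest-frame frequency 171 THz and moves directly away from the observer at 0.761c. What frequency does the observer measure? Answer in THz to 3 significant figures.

f_obs ≈ 63.0 THz

Relativistic Doppler: f_obs = f_src √((1−β)/(1+β))
= 171 × √(0.23900/1.7610) = 171 × 0.36840 = 63.0 THz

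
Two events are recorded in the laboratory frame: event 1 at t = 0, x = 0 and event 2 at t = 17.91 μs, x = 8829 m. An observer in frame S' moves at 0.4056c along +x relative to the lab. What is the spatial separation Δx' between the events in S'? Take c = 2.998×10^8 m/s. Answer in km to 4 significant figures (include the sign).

γ = 1/√(1 − 0.4056²) = 1.09403
Δx' = γ(Δx − vΔt) = 1.09403 × (8829 m − 0.4056×(2.998×10^8 m/s)×17.91×10^-6 s)
= 1.09403 × (6651.16 m) = 7.277 km

Δx' ≈ 7.277 km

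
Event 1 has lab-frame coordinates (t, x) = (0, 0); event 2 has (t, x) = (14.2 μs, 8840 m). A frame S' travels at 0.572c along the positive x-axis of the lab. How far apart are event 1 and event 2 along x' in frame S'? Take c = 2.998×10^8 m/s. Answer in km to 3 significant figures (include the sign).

γ = 1/√(1 − 0.572²) = 1.2191
Δx' = γ(Δx − vΔt) = 1.2191 × (8840 m − 0.572×(2.998×10^8 m/s)×14.2×10^-6 s)
= 1.2191 × (6404.9 m) = 7.81 km

Δx' ≈ 7.81 km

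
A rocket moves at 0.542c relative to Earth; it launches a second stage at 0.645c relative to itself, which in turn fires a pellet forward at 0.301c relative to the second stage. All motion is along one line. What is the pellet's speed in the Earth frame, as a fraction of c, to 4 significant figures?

u ≈ 0.9334c

Compose boost 2: (0.645 + 0.542)/(1 + 0.645×0.542) = 1.187/1.34959 = 0.879526
Compose boost 3: (0.301 + 0.879526)/(1 + 0.301×0.879526) = 1.18053/1.26474 = 0.9334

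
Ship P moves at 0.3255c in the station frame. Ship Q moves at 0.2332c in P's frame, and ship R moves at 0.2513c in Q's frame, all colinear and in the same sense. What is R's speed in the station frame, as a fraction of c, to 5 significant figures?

u ≈ 0.68163c

Compose boost 2: (0.2332 + 0.3255)/(1 + 0.2332×0.3255) = 0.55870/1.075907 = 0.5192830
Compose boost 3: (0.2513 + 0.5192830)/(1 + 0.2513×0.5192830) = 0.7705830/1.130496 = 0.68163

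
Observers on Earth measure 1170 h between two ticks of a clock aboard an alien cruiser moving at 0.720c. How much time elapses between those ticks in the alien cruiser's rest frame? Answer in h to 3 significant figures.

τ₀ ≈ 812 h

γ = 1/√(1 − 0.720²) = 1.4410
Proper time: τ₀ = Δt/γ = 1170/1.4410 = 812 h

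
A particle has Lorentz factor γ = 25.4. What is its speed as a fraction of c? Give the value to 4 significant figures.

β = √(1 − 1/γ²) = √(1 − 1/25.4²) = √(0.998450) = 0.9992

β ≈ 0.9992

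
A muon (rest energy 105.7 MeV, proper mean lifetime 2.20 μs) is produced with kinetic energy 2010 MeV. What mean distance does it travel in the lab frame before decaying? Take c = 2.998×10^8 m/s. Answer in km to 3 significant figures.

γ = 1 + K/(m₀c²) = 1 + 2010/105.7 = 20.016
β = √(1 − 1/γ²) = 0.99875
Dilated lifetime: γτ₀ = 20.016 × 2.20 μs = 44.035 μs
d = βc·γτ₀ = 0.99875 × (2.998×10^8 m/s) × 4.4035×10^-5 s = 13.2 km

d ≈ 13.2 km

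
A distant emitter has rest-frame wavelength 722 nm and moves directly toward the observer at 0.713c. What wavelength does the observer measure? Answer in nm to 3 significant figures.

λ_obs ≈ 296 nm

Relativistic Doppler: λ_obs = λ_src √((1−β)/(1+β))
= 722 × √(0.28700/1.7130) = 722 × 0.40932 = 296 nm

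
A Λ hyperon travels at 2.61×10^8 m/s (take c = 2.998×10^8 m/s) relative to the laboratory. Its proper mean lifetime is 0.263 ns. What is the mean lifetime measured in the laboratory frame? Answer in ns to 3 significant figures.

Δt ≈ 0.535 ns

β = v/c = 2.61×10^8 / 2.998×10^8 = 0.87058
γ = 1/√(1 − 0.87058²) = 2.0324
Time dilation: Δt = γτ₀ = 2.0324 × 0.263 ns = 0.535 ns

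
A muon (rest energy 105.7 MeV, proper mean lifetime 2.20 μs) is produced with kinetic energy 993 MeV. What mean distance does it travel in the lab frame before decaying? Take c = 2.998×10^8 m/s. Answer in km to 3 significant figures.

γ = 1 + K/(m₀c²) = 1 + 993/105.7 = 10.395
β = √(1 − 1/γ²) = 0.99536
Dilated lifetime: γτ₀ = 10.395 × 2.20 μs = 22.868 μs
d = βc·γτ₀ = 0.99536 × (2.998×10^8 m/s) × 2.2868×10^-5 s = 6.82 km

d ≈ 6.82 km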